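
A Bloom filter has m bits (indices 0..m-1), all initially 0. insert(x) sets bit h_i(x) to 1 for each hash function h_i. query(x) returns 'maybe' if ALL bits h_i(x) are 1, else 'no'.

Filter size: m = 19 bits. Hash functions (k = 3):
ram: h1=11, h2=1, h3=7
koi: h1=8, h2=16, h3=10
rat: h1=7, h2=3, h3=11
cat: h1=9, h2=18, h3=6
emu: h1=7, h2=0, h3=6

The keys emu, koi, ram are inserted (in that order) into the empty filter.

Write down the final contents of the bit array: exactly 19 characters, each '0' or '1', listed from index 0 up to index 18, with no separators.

Start: bits=0000000000000000000
After insert 'emu': sets bits 0 6 7 -> bits=1000001100000000000
After insert 'koi': sets bits 8 10 16 -> bits=1000001110100000100
After insert 'ram': sets bits 1 7 11 -> bits=1100001110110000100

Answer: 1100001110110000100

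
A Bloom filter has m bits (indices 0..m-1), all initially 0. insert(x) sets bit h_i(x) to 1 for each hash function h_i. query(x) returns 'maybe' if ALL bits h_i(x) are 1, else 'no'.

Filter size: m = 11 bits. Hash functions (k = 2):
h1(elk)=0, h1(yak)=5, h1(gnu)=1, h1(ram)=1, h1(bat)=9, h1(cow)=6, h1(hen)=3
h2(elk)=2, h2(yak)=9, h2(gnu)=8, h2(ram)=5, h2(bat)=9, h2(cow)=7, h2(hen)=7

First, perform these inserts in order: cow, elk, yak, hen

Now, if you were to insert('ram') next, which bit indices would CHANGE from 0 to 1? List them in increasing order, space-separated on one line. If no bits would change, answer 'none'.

Start: bits=00000000000
After insert 'cow': sets bits 6 7 -> bits=00000011000
After insert 'elk': sets bits 0 2 -> bits=10100011000
After insert 'yak': sets bits 5 9 -> bits=10100111010
After insert 'hen': sets bits 3 7 -> bits=10110111010
insert 'ram' would touch bits 1 5; currently bit1=0, bit5=1
Bits that are 0 among those (would change 0->1): 1

Answer: 1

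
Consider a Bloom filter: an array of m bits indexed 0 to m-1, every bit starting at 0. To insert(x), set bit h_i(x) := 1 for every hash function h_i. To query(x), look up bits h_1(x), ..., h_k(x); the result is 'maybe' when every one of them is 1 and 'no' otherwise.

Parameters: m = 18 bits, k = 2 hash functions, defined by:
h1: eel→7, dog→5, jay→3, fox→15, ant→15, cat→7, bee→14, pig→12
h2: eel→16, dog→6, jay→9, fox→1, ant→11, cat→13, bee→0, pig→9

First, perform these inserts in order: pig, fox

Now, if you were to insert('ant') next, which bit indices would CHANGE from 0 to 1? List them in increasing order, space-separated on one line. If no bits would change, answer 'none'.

Answer: 11

Derivation:
Start: bits=000000000000000000
After insert 'pig': sets bits 9 12 -> bits=000000000100100000
After insert 'fox': sets bits 1 15 -> bits=010000000100100100
insert 'ant' would touch bits 11 15; currently bit11=0, bit15=1
Bits that are 0 among those (would change 0->1): 11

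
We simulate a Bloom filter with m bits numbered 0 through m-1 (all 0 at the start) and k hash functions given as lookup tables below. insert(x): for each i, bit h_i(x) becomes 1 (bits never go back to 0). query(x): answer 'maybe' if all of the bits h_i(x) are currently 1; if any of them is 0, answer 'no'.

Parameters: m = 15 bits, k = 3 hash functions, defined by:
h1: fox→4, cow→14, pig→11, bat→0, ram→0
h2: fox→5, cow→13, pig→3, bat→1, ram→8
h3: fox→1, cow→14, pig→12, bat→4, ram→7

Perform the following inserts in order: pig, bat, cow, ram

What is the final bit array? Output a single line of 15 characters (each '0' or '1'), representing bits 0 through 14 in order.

Start: bits=000000000000000
After insert 'pig': sets bits 3 11 12 -> bits=000100000001100
After insert 'bat': sets bits 0 1 4 -> bits=110110000001100
After insert 'cow': sets bits 13 14 -> bits=110110000001111
After insert 'ram': sets bits 0 7 8 -> bits=110110011001111

Answer: 110110011001111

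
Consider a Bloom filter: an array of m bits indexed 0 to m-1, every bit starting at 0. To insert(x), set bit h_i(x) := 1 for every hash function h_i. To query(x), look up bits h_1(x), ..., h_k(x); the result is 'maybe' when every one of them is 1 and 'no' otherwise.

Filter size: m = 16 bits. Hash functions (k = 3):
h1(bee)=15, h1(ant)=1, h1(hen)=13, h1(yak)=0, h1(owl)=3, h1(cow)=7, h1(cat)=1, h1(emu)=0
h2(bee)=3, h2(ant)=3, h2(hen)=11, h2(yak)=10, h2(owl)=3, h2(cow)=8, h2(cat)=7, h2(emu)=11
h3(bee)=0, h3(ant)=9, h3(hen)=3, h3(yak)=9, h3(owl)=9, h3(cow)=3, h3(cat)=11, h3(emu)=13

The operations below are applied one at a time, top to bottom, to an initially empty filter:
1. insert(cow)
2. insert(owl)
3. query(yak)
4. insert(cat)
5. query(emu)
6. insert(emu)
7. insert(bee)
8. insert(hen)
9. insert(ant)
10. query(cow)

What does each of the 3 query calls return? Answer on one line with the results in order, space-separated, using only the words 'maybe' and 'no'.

Answer: no no maybe

Derivation:
Start: bits=0000000000000000
Op 1: insert cow -> sets bits 3 7 8 -> bits=0001000110000000
Op 2: insert owl -> sets bits 3 9 -> bits=0001000111000000
Op 3: query yak -> checks bit0=0, bit9=1, bit10=0 (has a 0) -> no
Op 4: insert cat -> sets bits 1 7 11 -> bits=0101000111010000
Op 5: query emu -> checks bit0=0, bit11=1, bit13=0 (has a 0) -> no
Op 6: insert emu -> sets bits 0 11 13 -> bits=1101000111010100
Op 7: insert bee -> sets bits 0 3 15 -> bits=1101000111010101
Op 8: insert hen -> sets bits 3 11 13 -> bits=1101000111010101
Op 9: insert ant -> sets bits 1 3 9 -> bits=1101000111010101
Op 10: query cow -> checks bit3=1, bit7=1, bit8=1 (all 1) -> maybe
Query results in order: no no maybe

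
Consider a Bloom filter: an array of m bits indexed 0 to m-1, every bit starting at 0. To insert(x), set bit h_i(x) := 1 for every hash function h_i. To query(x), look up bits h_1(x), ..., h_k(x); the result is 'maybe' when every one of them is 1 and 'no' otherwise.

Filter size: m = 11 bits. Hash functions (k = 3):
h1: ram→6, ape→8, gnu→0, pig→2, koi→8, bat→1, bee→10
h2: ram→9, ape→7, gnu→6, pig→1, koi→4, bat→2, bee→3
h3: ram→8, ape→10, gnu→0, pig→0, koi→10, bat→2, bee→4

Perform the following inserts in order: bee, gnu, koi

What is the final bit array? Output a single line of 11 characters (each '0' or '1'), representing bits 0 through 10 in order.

Answer: 10011010101

Derivation:
Start: bits=00000000000
After insert 'bee': sets bits 3 4 10 -> bits=00011000001
After insert 'gnu': sets bits 0 6 -> bits=10011010001
After insert 'koi': sets bits 4 8 10 -> bits=10011010101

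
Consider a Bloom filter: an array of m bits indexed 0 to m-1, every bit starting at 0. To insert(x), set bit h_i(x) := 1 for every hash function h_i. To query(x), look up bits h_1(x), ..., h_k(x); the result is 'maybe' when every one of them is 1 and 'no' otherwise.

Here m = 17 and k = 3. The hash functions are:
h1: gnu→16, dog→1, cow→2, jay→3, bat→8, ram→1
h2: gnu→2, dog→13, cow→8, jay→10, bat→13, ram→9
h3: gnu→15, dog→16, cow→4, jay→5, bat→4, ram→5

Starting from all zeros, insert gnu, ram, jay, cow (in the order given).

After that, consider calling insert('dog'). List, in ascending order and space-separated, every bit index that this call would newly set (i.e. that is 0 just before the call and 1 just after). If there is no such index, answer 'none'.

Answer: 13

Derivation:
Start: bits=00000000000000000
After insert 'gnu': sets bits 2 15 16 -> bits=00100000000000011
After insert 'ram': sets bits 1 5 9 -> bits=01100100010000011
After insert 'jay': sets bits 3 5 10 -> bits=01110100011000011
After insert 'cow': sets bits 2 4 8 -> bits=01111100111000011
insert 'dog' would touch bits 1 13 16; currently bit1=1, bit13=0, bit16=1
Bits that are 0 among those (would change 0->1): 13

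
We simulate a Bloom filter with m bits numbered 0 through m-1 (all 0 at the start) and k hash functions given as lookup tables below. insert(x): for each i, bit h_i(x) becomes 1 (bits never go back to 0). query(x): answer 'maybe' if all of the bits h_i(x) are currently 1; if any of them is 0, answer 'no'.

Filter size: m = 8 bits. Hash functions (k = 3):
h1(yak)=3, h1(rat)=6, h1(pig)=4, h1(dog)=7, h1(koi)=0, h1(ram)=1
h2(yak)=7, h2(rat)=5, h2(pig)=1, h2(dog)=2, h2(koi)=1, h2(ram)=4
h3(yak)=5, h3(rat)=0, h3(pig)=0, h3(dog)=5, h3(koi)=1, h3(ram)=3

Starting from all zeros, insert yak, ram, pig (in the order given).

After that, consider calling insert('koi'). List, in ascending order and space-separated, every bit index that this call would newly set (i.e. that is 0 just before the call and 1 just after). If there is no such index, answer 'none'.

Start: bits=00000000
After insert 'yak': sets bits 3 5 7 -> bits=00010101
After insert 'ram': sets bits 1 3 4 -> bits=01011101
After insert 'pig': sets bits 0 1 4 -> bits=11011101
insert 'koi' would touch bits 0 1; currently bit0=1, bit1=1
Bits that are 0 among those (would change 0->1): none

Answer: none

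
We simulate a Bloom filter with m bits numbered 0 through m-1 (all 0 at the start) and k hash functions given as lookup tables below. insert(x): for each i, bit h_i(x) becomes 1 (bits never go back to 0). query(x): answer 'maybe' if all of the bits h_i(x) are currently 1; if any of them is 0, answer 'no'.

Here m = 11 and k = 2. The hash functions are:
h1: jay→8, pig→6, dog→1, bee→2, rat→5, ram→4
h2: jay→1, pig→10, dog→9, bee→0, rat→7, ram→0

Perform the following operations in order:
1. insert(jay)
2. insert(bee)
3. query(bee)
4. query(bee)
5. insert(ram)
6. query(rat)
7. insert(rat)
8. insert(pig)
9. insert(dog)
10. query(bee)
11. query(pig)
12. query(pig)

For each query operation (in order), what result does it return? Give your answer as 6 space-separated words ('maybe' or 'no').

Start: bits=00000000000
Op 1: insert jay -> sets bits 1 8 -> bits=01000000100
Op 2: insert bee -> sets bits 0 2 -> bits=11100000100
Op 3: query bee -> checks bit0=1, bit2=1 (all 1) -> maybe
Op 4: query bee -> checks bit0=1, bit2=1 (all 1) -> maybe
Op 5: insert ram -> sets bits 0 4 -> bits=11101000100
Op 6: query rat -> checks bit5=0, bit7=0 (has a 0) -> no
Op 7: insert rat -> sets bits 5 7 -> bits=11101101100
Op 8: insert pig -> sets bits 6 10 -> bits=11101111101
Op 9: insert dog -> sets bits 1 9 -> bits=11101111111
Op 10: query bee -> checks bit0=1, bit2=1 (all 1) -> maybe
Op 11: query pig -> checks bit6=1, bit10=1 (all 1) -> maybe
Op 12: query pig -> checks bit6=1, bit10=1 (all 1) -> maybe
Query results in order: maybe maybe no maybe maybe maybe

Answer: maybe maybe no maybe maybe maybe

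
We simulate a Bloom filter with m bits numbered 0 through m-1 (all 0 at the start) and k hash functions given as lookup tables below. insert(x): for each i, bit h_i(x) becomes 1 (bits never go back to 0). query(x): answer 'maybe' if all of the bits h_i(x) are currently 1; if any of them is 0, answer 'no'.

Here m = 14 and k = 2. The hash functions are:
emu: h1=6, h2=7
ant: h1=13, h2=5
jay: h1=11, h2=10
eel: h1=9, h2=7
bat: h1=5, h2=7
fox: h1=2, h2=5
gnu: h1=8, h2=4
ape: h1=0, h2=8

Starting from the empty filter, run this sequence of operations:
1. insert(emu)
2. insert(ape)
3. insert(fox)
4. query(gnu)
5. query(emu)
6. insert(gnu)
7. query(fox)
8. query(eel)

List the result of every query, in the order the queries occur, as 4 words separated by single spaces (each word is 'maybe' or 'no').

Answer: no maybe maybe no

Derivation:
Start: bits=00000000000000
Op 1: insert emu -> sets bits 6 7 -> bits=00000011000000
Op 2: insert ape -> sets bits 0 8 -> bits=10000011100000
Op 3: insert fox -> sets bits 2 5 -> bits=10100111100000
Op 4: query gnu -> checks bit4=0, bit8=1 (has a 0) -> no
Op 5: query emu -> checks bit6=1, bit7=1 (all 1) -> maybe
Op 6: insert gnu -> sets bits 4 8 -> bits=10101111100000
Op 7: query fox -> checks bit2=1, bit5=1 (all 1) -> maybe
Op 8: query eel -> checks bit7=1, bit9=0 (has a 0) -> no
Query results in order: no maybe maybe no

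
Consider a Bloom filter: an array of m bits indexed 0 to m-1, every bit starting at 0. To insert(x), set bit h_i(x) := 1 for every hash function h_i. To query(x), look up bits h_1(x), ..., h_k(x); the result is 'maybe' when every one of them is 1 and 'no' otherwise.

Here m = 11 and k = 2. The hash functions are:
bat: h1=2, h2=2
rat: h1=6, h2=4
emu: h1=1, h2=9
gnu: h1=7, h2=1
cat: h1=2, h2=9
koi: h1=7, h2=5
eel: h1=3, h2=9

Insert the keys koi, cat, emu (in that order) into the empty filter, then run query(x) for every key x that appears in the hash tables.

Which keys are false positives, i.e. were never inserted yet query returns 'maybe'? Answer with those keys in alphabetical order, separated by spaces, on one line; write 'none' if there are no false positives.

Answer: bat gnu

Derivation:
Start: bits=00000000000
After insert 'koi': sets bits 5 7 -> bits=00000101000
After insert 'cat': sets bits 2 9 -> bits=00100101010
After insert 'emu': sets bits 1 9 -> bits=01100101010
Not inserted: bat eel gnu rat — query each against bits=01100101010:
query bat: checks bit2=1 (all 1) -> maybe => FALSE POSITIVE
query eel: checks bit3=0, bit9=1 (has a 0) -> no => not a false positive
query gnu: checks bit1=1, bit7=1 (all 1) -> maybe => FALSE POSITIVE
query rat: checks bit4=0, bit6=0 (has a 0) -> no => not a false positive
False positives (alphabetical): bat gnu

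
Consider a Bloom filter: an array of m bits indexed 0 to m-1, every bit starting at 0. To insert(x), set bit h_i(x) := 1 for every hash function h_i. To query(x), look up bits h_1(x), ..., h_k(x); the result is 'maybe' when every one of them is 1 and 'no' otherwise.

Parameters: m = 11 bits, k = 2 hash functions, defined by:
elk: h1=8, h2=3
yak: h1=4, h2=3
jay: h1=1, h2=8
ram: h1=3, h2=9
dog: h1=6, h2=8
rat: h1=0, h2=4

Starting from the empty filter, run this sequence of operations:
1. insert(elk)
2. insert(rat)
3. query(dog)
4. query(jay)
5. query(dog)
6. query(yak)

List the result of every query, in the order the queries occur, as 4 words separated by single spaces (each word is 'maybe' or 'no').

Start: bits=00000000000
Op 1: insert elk -> sets bits 3 8 -> bits=00010000100
Op 2: insert rat -> sets bits 0 4 -> bits=10011000100
Op 3: query dog -> checks bit6=0, bit8=1 (has a 0) -> no
Op 4: query jay -> checks bit1=0, bit8=1 (has a 0) -> no
Op 5: query dog -> checks bit6=0, bit8=1 (has a 0) -> no
Op 6: query yak -> checks bit3=1, bit4=1 (all 1) -> maybe
Query results in order: no no no maybe

Answer: no no no maybe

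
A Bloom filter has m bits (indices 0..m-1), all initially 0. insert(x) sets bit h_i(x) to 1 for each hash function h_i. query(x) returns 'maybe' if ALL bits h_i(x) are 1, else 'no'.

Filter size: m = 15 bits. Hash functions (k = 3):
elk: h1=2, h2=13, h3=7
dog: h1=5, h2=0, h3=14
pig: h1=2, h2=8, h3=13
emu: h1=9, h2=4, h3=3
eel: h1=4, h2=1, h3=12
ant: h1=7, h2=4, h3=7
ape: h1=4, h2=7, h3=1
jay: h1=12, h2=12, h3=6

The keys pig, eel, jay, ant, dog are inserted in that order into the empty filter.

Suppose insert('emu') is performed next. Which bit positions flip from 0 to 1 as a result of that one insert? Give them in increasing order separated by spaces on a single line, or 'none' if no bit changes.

Start: bits=000000000000000
After insert 'pig': sets bits 2 8 13 -> bits=001000001000010
After insert 'eel': sets bits 1 4 12 -> bits=011010001000110
After insert 'jay': sets bits 6 12 -> bits=011010101000110
After insert 'ant': sets bits 4 7 -> bits=011010111000110
After insert 'dog': sets bits 0 5 14 -> bits=111011111000111
insert 'emu' would touch bits 3 4 9; currently bit3=0, bit4=1, bit9=0
Bits that are 0 among those (would change 0->1): 3 9

Answer: 3 9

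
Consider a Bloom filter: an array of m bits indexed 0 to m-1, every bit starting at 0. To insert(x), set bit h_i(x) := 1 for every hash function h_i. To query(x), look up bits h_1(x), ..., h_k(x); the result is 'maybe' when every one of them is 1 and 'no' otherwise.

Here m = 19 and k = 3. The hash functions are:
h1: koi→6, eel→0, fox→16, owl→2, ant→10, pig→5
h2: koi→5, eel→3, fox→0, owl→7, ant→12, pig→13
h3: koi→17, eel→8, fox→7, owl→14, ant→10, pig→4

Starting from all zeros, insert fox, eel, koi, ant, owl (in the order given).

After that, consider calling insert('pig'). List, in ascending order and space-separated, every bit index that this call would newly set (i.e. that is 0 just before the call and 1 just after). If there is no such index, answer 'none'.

Answer: 4 13

Derivation:
Start: bits=0000000000000000000
After insert 'fox': sets bits 0 7 16 -> bits=1000000100000000100
After insert 'eel': sets bits 0 3 8 -> bits=1001000110000000100
After insert 'koi': sets bits 5 6 17 -> bits=1001011110000000110
After insert 'ant': sets bits 10 12 -> bits=1001011110101000110
After insert 'owl': sets bits 2 7 14 -> bits=1011011110101010110
insert 'pig' would touch bits 4 5 13; currently bit4=0, bit5=1, bit13=0
Bits that are 0 among those (would change 0->1): 4 13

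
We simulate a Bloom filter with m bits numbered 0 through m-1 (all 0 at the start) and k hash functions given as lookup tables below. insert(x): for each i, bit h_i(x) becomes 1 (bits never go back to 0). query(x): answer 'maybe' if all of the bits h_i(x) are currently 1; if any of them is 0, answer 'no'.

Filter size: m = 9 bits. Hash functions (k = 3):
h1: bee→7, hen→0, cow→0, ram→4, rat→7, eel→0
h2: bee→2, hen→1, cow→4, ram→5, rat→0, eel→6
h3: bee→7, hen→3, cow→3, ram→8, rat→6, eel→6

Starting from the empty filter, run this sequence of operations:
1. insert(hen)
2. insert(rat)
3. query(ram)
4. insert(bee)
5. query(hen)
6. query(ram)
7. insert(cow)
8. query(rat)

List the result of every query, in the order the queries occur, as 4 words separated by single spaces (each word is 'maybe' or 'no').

Answer: no maybe no maybe

Derivation:
Start: bits=000000000
Op 1: insert hen -> sets bits 0 1 3 -> bits=110100000
Op 2: insert rat -> sets bits 0 6 7 -> bits=110100110
Op 3: query ram -> checks bit4=0, bit5=0, bit8=0 (has a 0) -> no
Op 4: insert bee -> sets bits 2 7 -> bits=111100110
Op 5: query hen -> checks bit0=1, bit1=1, bit3=1 (all 1) -> maybe
Op 6: query ram -> checks bit4=0, bit5=0, bit8=0 (has a 0) -> no
Op 7: insert cow -> sets bits 0 3 4 -> bits=111110110
Op 8: query rat -> checks bit0=1, bit6=1, bit7=1 (all 1) -> maybe
Query results in order: no maybe no maybe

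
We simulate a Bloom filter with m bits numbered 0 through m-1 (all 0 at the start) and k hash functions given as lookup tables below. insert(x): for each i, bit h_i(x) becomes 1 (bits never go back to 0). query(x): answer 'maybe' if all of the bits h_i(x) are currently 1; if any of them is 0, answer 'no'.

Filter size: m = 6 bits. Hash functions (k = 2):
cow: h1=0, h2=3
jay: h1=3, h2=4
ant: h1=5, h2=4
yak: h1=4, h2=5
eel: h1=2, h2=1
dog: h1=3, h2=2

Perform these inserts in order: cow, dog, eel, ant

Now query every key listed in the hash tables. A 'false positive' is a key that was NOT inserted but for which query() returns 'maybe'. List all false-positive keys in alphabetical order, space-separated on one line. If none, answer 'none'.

Start: bits=000000
After insert 'cow': sets bits 0 3 -> bits=100100
After insert 'dog': sets bits 2 3 -> bits=101100
After insert 'eel': sets bits 1 2 -> bits=111100
After insert 'ant': sets bits 4 5 -> bits=111111
Not inserted: jay yak — query each against bits=111111:
query jay: checks bit3=1, bit4=1 (all 1) -> maybe => FALSE POSITIVE
query yak: checks bit4=1, bit5=1 (all 1) -> maybe => FALSE POSITIVE
False positives (alphabetical): jay yak

Answer: jay yak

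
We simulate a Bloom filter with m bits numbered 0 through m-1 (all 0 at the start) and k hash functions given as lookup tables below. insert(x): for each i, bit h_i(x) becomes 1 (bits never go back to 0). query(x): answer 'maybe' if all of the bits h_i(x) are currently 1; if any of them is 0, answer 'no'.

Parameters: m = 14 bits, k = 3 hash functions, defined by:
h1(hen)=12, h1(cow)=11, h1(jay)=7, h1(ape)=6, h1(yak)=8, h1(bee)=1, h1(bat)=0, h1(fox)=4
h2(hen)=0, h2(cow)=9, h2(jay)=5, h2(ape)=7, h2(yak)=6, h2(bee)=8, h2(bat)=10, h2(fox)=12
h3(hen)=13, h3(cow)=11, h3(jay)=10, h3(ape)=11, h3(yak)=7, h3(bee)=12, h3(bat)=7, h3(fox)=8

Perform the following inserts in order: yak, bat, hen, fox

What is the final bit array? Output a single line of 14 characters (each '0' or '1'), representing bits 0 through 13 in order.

Start: bits=00000000000000
After insert 'yak': sets bits 6 7 8 -> bits=00000011100000
After insert 'bat': sets bits 0 7 10 -> bits=10000011101000
After insert 'hen': sets bits 0 12 13 -> bits=10000011101011
After insert 'fox': sets bits 4 8 12 -> bits=10001011101011

Answer: 10001011101011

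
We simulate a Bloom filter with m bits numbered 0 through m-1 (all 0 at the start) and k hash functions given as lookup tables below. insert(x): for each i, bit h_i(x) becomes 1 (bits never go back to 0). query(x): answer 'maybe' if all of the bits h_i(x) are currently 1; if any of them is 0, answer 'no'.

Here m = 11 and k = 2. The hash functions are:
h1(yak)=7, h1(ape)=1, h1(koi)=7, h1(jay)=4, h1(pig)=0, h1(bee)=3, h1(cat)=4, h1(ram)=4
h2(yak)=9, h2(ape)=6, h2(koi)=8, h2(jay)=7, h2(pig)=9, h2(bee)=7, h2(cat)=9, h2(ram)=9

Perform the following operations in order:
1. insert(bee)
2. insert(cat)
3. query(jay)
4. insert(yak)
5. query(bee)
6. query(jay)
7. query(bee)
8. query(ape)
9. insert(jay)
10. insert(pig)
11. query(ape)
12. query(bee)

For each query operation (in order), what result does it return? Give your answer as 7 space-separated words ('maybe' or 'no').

Answer: maybe maybe maybe maybe no no maybe

Derivation:
Start: bits=00000000000
Op 1: insert bee -> sets bits 3 7 -> bits=00010001000
Op 2: insert cat -> sets bits 4 9 -> bits=00011001010
Op 3: query jay -> checks bit4=1, bit7=1 (all 1) -> maybe
Op 4: insert yak -> sets bits 7 9 -> bits=00011001010
Op 5: query bee -> checks bit3=1, bit7=1 (all 1) -> maybe
Op 6: query jay -> checks bit4=1, bit7=1 (all 1) -> maybe
Op 7: query bee -> checks bit3=1, bit7=1 (all 1) -> maybe
Op 8: query ape -> checks bit1=0, bit6=0 (has a 0) -> no
Op 9: insert jay -> sets bits 4 7 -> bits=00011001010
Op 10: insert pig -> sets bits 0 9 -> bits=10011001010
Op 11: query ape -> checks bit1=0, bit6=0 (has a 0) -> no
Op 12: query bee -> checks bit3=1, bit7=1 (all 1) -> maybe
Query results in order: maybe maybe maybe maybe no no maybe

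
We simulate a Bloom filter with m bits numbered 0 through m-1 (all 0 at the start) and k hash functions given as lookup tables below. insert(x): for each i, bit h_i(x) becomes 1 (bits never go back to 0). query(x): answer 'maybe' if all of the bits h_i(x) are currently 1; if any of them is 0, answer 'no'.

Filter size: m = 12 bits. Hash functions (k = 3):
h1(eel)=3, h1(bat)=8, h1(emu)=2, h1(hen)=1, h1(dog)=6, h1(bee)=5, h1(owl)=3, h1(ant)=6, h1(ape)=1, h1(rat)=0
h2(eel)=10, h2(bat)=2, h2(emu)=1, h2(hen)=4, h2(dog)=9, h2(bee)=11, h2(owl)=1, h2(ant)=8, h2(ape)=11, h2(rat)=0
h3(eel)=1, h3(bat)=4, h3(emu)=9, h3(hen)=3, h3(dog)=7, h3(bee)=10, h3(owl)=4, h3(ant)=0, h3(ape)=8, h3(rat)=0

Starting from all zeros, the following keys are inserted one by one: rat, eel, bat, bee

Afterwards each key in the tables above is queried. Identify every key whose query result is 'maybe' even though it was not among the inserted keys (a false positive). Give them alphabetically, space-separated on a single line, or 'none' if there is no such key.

Answer: ape hen owl

Derivation:
Start: bits=000000000000
After insert 'rat': sets bits 0 -> bits=100000000000
After insert 'eel': sets bits 1 3 10 -> bits=110100000010
After insert 'bat': sets bits 2 4 8 -> bits=111110001010
After insert 'bee': sets bits 5 10 11 -> bits=111111001011
Not inserted: ant ape dog emu hen owl — query each against bits=111111001011:
query ant: checks bit0=1, bit6=0, bit8=1 (has a 0) -> no => not a false positive
query ape: checks bit1=1, bit8=1, bit11=1 (all 1) -> maybe => FALSE POSITIVE
query dog: checks bit6=0, bit7=0, bit9=0 (has a 0) -> no => not a false positive
query emu: checks bit1=1, bit2=1, bit9=0 (has a 0) -> no => not a false positive
query hen: checks bit1=1, bit3=1, bit4=1 (all 1) -> maybe => FALSE POSITIVE
query owl: checks bit1=1, bit3=1, bit4=1 (all 1) -> maybe => FALSE POSITIVE
False positives (alphabetical): ape hen owl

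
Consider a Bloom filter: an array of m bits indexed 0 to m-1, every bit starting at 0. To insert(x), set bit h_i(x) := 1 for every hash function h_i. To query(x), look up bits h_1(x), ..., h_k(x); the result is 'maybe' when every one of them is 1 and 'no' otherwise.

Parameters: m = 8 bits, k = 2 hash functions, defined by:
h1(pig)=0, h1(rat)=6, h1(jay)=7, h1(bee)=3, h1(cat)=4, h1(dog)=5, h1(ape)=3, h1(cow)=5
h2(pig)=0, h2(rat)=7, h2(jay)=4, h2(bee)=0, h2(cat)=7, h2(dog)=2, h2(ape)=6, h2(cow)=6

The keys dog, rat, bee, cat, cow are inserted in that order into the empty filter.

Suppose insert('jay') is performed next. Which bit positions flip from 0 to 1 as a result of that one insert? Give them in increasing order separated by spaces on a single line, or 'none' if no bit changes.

Start: bits=00000000
After insert 'dog': sets bits 2 5 -> bits=00100100
After insert 'rat': sets bits 6 7 -> bits=00100111
After insert 'bee': sets bits 0 3 -> bits=10110111
After insert 'cat': sets bits 4 7 -> bits=10111111
After insert 'cow': sets bits 5 6 -> bits=10111111
insert 'jay' would touch bits 4 7; currently bit4=1, bit7=1
Bits that are 0 among those (would change 0->1): none

Answer: none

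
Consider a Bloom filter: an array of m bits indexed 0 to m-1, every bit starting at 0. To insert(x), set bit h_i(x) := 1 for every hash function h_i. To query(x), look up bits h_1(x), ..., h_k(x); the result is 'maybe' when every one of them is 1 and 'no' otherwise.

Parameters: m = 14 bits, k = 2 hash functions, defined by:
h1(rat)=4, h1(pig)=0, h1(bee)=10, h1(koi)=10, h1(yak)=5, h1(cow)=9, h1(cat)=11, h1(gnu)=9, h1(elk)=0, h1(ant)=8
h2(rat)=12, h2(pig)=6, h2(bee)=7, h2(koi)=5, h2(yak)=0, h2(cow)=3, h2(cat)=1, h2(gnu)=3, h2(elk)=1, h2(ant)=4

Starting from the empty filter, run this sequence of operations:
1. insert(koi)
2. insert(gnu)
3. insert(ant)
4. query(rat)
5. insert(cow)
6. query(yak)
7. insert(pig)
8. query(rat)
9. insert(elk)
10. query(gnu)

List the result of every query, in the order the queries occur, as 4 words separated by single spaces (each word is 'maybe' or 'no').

Answer: no no no maybe

Derivation:
Start: bits=00000000000000
Op 1: insert koi -> sets bits 5 10 -> bits=00000100001000
Op 2: insert gnu -> sets bits 3 9 -> bits=00010100011000
Op 3: insert ant -> sets bits 4 8 -> bits=00011100111000
Op 4: query rat -> checks bit4=1, bit12=0 (has a 0) -> no
Op 5: insert cow -> sets bits 3 9 -> bits=00011100111000
Op 6: query yak -> checks bit0=0, bit5=1 (has a 0) -> no
Op 7: insert pig -> sets bits 0 6 -> bits=10011110111000
Op 8: query rat -> checks bit4=1, bit12=0 (has a 0) -> no
Op 9: insert elk -> sets bits 0 1 -> bits=11011110111000
Op 10: query gnu -> checks bit3=1, bit9=1 (all 1) -> maybe
Query results in order: no no no maybe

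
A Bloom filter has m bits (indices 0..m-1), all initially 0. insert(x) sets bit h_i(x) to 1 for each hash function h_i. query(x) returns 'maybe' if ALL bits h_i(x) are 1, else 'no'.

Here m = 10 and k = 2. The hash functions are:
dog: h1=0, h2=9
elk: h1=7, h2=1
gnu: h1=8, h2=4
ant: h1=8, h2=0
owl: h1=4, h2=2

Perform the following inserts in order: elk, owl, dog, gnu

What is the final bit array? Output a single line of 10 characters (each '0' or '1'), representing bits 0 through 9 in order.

Answer: 1110100111

Derivation:
Start: bits=0000000000
After insert 'elk': sets bits 1 7 -> bits=0100000100
After insert 'owl': sets bits 2 4 -> bits=0110100100
After insert 'dog': sets bits 0 9 -> bits=1110100101
After insert 'gnu': sets bits 4 8 -> bits=1110100111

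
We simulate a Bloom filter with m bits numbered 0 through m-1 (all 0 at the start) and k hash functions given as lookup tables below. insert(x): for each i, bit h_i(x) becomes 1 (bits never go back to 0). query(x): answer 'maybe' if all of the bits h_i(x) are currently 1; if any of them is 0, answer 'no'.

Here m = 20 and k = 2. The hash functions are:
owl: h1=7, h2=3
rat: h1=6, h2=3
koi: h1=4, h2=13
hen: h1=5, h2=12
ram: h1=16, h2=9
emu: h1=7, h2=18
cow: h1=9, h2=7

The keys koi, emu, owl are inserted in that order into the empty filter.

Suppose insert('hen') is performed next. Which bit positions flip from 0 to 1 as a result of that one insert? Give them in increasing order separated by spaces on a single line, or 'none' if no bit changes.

Start: bits=00000000000000000000
After insert 'koi': sets bits 4 13 -> bits=00001000000001000000
After insert 'emu': sets bits 7 18 -> bits=00001001000001000010
After insert 'owl': sets bits 3 7 -> bits=00011001000001000010
insert 'hen' would touch bits 5 12; currently bit5=0, bit12=0
Bits that are 0 among those (would change 0->1): 5 12

Answer: 5 12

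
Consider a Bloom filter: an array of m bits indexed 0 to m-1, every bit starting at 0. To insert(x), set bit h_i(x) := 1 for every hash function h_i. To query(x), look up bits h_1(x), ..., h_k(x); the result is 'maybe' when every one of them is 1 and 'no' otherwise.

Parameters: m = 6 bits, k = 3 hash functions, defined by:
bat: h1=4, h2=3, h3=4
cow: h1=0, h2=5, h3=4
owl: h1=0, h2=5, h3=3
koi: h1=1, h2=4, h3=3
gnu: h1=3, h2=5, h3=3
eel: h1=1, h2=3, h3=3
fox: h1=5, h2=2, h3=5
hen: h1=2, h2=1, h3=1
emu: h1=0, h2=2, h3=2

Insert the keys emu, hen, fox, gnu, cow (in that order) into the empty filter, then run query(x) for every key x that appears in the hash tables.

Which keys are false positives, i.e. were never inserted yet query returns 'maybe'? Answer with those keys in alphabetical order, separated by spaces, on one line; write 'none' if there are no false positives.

Start: bits=000000
After insert 'emu': sets bits 0 2 -> bits=101000
After insert 'hen': sets bits 1 2 -> bits=111000
After insert 'fox': sets bits 2 5 -> bits=111001
After insert 'gnu': sets bits 3 5 -> bits=111101
After insert 'cow': sets bits 0 4 5 -> bits=111111
Not inserted: bat eel koi owl — query each against bits=111111:
query bat: checks bit3=1, bit4=1 (all 1) -> maybe => FALSE POSITIVE
query eel: checks bit1=1, bit3=1 (all 1) -> maybe => FALSE POSITIVE
query koi: checks bit1=1, bit3=1, bit4=1 (all 1) -> maybe => FALSE POSITIVE
query owl: checks bit0=1, bit3=1, bit5=1 (all 1) -> maybe => FALSE POSITIVE
False positives (alphabetical): bat eel koi owl

Answer: bat eel koi owl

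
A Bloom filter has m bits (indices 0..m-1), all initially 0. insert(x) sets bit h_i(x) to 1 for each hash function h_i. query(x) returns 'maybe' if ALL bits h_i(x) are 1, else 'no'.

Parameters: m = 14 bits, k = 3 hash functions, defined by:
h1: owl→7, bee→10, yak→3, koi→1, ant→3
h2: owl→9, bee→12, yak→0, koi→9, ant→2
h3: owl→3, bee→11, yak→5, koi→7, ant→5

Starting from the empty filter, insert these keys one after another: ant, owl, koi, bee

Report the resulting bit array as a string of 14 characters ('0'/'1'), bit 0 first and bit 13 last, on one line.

Answer: 01110101011110

Derivation:
Start: bits=00000000000000
After insert 'ant': sets bits 2 3 5 -> bits=00110100000000
After insert 'owl': sets bits 3 7 9 -> bits=00110101010000
After insert 'koi': sets bits 1 7 9 -> bits=01110101010000
After insert 'bee': sets bits 10 11 12 -> bits=01110101011110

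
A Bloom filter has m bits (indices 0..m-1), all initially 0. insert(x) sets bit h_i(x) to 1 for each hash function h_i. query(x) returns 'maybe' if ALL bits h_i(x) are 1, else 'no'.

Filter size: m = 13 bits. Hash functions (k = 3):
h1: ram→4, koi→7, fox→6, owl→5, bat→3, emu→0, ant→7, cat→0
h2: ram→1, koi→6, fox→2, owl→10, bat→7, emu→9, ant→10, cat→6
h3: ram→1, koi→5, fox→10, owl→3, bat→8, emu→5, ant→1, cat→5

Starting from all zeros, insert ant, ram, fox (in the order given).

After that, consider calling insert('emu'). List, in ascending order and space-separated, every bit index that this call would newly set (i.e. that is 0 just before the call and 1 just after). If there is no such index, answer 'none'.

Start: bits=0000000000000
After insert 'ant': sets bits 1 7 10 -> bits=0100000100100
After insert 'ram': sets bits 1 4 -> bits=0100100100100
After insert 'fox': sets bits 2 6 10 -> bits=0110101100100
insert 'emu' would touch bits 0 5 9; currently bit0=0, bit5=0, bit9=0
Bits that are 0 among those (would change 0->1): 0 5 9

Answer: 0 5 9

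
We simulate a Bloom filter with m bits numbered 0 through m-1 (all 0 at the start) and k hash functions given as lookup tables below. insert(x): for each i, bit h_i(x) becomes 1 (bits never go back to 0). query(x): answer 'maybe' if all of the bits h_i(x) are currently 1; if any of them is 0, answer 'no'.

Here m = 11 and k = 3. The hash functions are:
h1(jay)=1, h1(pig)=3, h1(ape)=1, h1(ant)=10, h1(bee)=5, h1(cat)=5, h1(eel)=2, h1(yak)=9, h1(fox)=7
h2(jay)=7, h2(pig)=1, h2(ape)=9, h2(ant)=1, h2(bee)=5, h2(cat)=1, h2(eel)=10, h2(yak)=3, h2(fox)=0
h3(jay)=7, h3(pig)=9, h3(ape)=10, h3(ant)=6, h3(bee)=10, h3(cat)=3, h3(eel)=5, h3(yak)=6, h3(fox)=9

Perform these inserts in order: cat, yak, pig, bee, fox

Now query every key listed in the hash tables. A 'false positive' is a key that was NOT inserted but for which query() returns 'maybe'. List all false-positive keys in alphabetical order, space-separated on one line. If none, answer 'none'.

Start: bits=00000000000
After insert 'cat': sets bits 1 3 5 -> bits=01010100000
After insert 'yak': sets bits 3 6 9 -> bits=01010110010
After insert 'pig': sets bits 1 3 9 -> bits=01010110010
After insert 'bee': sets bits 5 10 -> bits=01010110011
After insert 'fox': sets bits 0 7 9 -> bits=11010111011
Not inserted: ant ape eel jay — query each against bits=11010111011:
query ant: checks bit1=1, bit6=1, bit10=1 (all 1) -> maybe => FALSE POSITIVE
query ape: checks bit1=1, bit9=1, bit10=1 (all 1) -> maybe => FALSE POSITIVE
query eel: checks bit2=0, bit5=1, bit10=1 (has a 0) -> no => not a false positive
query jay: checks bit1=1, bit7=1 (all 1) -> maybe => FALSE POSITIVE
False positives (alphabetical): ant ape jay

Answer: ant ape jay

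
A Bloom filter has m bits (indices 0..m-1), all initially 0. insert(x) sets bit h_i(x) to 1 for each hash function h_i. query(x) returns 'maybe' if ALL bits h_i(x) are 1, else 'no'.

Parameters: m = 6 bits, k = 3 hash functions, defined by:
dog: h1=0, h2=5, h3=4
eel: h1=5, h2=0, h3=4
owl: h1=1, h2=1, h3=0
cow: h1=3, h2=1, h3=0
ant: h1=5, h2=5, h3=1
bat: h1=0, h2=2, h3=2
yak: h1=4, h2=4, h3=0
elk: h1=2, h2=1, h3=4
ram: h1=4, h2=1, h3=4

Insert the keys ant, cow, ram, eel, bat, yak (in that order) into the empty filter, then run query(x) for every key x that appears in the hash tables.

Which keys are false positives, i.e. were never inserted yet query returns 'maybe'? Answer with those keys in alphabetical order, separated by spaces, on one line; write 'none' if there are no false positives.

Start: bits=000000
After insert 'ant': sets bits 1 5 -> bits=010001
After insert 'cow': sets bits 0 1 3 -> bits=110101
After insert 'ram': sets bits 1 4 -> bits=110111
After insert 'eel': sets bits 0 4 5 -> bits=110111
After insert 'bat': sets bits 0 2 -> bits=111111
After insert 'yak': sets bits 0 4 -> bits=111111
Not inserted: dog elk owl — query each against bits=111111:
query dog: checks bit0=1, bit4=1, bit5=1 (all 1) -> maybe => FALSE POSITIVE
query elk: checks bit1=1, bit2=1, bit4=1 (all 1) -> maybe => FALSE POSITIVE
query owl: checks bit0=1, bit1=1 (all 1) -> maybe => FALSE POSITIVE
False positives (alphabetical): dog elk owl

Answer: dog elk owl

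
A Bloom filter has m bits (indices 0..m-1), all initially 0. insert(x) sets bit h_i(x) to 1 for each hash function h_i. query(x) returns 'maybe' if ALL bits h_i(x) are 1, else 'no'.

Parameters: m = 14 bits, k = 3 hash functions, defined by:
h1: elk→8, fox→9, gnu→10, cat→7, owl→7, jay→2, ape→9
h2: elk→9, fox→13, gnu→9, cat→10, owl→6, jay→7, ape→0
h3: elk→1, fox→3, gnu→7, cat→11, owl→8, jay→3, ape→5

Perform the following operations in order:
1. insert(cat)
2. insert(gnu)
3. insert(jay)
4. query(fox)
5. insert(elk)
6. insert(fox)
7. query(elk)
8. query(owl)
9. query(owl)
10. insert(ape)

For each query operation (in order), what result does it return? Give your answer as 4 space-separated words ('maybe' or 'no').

Answer: no maybe no no

Derivation:
Start: bits=00000000000000
Op 1: insert cat -> sets bits 7 10 11 -> bits=00000001001100
Op 2: insert gnu -> sets bits 7 9 10 -> bits=00000001011100
Op 3: insert jay -> sets bits 2 3 7 -> bits=00110001011100
Op 4: query fox -> checks bit3=1, bit9=1, bit13=0 (has a 0) -> no
Op 5: insert elk -> sets bits 1 8 9 -> bits=01110001111100
Op 6: insert fox -> sets bits 3 9 13 -> bits=01110001111101
Op 7: query elk -> checks bit1=1, bit8=1, bit9=1 (all 1) -> maybe
Op 8: query owl -> checks bit6=0, bit7=1, bit8=1 (has a 0) -> no
Op 9: query owl -> checks bit6=0, bit7=1, bit8=1 (has a 0) -> no
Op 10: insert ape -> sets bits 0 5 9 -> bits=11110101111101
Query results in order: no maybe no no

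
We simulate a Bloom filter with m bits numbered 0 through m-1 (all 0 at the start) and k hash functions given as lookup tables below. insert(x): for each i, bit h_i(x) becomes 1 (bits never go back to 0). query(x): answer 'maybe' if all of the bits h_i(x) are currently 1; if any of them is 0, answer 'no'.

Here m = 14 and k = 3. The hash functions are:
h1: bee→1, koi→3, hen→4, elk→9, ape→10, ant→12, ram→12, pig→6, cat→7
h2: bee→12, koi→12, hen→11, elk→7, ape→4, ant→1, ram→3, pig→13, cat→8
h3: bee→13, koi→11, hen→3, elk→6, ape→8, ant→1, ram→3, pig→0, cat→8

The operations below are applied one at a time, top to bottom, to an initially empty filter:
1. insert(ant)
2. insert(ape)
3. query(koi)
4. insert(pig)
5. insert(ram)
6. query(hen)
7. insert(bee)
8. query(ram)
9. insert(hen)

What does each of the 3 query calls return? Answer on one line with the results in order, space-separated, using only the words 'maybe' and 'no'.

Answer: no no maybe

Derivation:
Start: bits=00000000000000
Op 1: insert ant -> sets bits 1 12 -> bits=01000000000010
Op 2: insert ape -> sets bits 4 8 10 -> bits=01001000101010
Op 3: query koi -> checks bit3=0, bit11=0, bit12=1 (has a 0) -> no
Op 4: insert pig -> sets bits 0 6 13 -> bits=11001010101011
Op 5: insert ram -> sets bits 3 12 -> bits=11011010101011
Op 6: query hen -> checks bit3=1, bit4=1, bit11=0 (has a 0) -> no
Op 7: insert bee -> sets bits 1 12 13 -> bits=11011010101011
Op 8: query ram -> checks bit3=1, bit12=1 (all 1) -> maybe
Op 9: insert hen -> sets bits 3 4 11 -> bits=11011010101111
Query results in order: no no maybe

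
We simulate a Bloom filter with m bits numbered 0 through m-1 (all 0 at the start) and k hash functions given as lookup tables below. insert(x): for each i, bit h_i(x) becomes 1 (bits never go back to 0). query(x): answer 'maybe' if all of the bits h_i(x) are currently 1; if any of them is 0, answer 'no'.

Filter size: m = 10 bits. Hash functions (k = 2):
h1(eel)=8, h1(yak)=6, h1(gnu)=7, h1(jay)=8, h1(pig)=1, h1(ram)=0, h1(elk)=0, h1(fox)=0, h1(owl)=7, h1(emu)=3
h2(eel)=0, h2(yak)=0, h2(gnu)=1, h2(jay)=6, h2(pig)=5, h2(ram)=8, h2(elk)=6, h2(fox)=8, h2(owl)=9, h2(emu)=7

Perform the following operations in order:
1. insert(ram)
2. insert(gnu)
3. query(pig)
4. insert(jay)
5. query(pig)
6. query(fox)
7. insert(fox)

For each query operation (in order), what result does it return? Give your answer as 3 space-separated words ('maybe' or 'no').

Start: bits=0000000000
Op 1: insert ram -> sets bits 0 8 -> bits=1000000010
Op 2: insert gnu -> sets bits 1 7 -> bits=1100000110
Op 3: query pig -> checks bit1=1, bit5=0 (has a 0) -> no
Op 4: insert jay -> sets bits 6 8 -> bits=1100001110
Op 5: query pig -> checks bit1=1, bit5=0 (has a 0) -> no
Op 6: query fox -> checks bit0=1, bit8=1 (all 1) -> maybe
Op 7: insert fox -> sets bits 0 8 -> bits=1100001110
Query results in order: no no maybe

Answer: no no maybe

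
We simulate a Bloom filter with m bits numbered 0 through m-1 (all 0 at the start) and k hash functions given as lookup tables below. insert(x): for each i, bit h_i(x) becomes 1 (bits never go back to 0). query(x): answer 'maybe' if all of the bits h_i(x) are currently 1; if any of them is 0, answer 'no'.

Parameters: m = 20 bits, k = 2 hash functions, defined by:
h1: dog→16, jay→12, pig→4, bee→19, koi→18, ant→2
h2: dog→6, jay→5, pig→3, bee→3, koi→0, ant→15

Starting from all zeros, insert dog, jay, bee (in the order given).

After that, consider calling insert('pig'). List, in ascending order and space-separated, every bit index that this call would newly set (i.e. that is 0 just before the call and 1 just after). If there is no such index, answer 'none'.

Answer: 4

Derivation:
Start: bits=00000000000000000000
After insert 'dog': sets bits 6 16 -> bits=00000010000000001000
After insert 'jay': sets bits 5 12 -> bits=00000110000010001000
After insert 'bee': sets bits 3 19 -> bits=00010110000010001001
insert 'pig' would touch bits 3 4; currently bit3=1, bit4=0
Bits that are 0 among those (would change 0->1): 4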